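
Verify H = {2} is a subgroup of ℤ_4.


Subgroup test for H = {2} in (ℤ_4, +):
(1) 0 ∈ H? No
(2) Closure: for all a,b ∈ H, (a+b) mod 4 ∈ H? No  [counterexample: 2 + 2 = 0 ∉ H]
(3) Inverses: for all a ∈ H, -a mod 4 ∈ H? Yes

No, H is not a subgroup of ℤ_4


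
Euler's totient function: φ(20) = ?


φ(n) = count of k ∈ {1,...,n} with gcd(k,n)=1
Coprimes to 20: {1, 3, 7, 9, 11, 13, 17, 19}
Count: 8

φ(20) = 8


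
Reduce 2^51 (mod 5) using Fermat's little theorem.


Fermat's little theorem: if p is prime and gcd(a,p)=1, then a^(p-1) ≡ 1 (mod p)
p = 5 is prime, gcd(2,5) = 1
Reduce exponent: 51 mod 4 = 3
So 2^51 ≡ 2^3 (mod 5)
2^3 mod 5 = 3

2^51 ≡ 3 (mod 5)


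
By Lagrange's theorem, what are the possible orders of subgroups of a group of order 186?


Lagrange's theorem: |H| divides |G|
|G| = 186
Divisors of 186: 1, 2, 3, 6, 31, 62, 93, 186

Possible subgroup orders: {1, 2, 3, 6, 31, 62, 93, 186}


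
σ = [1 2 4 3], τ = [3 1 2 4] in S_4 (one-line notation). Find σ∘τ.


σ∘τ: apply τ first, then σ
1 →τ 3 →σ 4
2 →τ 1 →σ 1
3 →τ 2 →σ 2
4 →τ 4 →σ 3

σ∘τ = [4 1 2 3]


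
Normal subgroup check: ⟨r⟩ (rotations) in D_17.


H = ⟨r⟩ (rotations) in D_17
The rotation subgroup ⟨r⟩ has index 2 in D_17, so it is normal

Yes, normal subgroup


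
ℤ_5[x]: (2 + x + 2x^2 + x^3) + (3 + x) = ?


Add coefficients mod 5:
x^0: 2 + 3 = 0 (mod 5)
x^1: 1 + 1 = 2 (mod 5)
x^2: 2 + 0 = 2 (mod 5)
x^3: 1 + 0 = 1 (mod 5)
Result: 2x + 2x^2 + x^3

f + g = 2x + 2x^2 + x^3


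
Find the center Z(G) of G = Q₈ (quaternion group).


Z(G) = {g ∈ G | gx = xg for all x ∈ G}
In Q₈ = {±1, ±i, ±j, ±k}, only ±1 commute with every element

Z(Q₈ (quaternion group)) = {1, -1}


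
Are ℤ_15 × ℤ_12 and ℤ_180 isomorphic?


Comparing ℤ_15 × ℤ_12 and ℤ_180:
gcd(15,12) = 3 ≠ 1. Max element order in ℤ_15×ℤ_12 is lcm(15,12) = 60 < 180, so it has no element of order 180

No, ℤ_15 × ℤ_12 ≇ ℤ_180


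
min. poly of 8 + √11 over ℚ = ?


Let α = 8 + √11. Then α - 8 = √11, so (α - 8)² = 11, giving α² - 16α + 53 = 0. Degree 2 and α ∉ ℚ, so this is the minimal polynomial.

Minimal polynomial: x² - 16x + 53


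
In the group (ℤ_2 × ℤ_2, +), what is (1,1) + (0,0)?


Operation: componentwise addition mod (2, 2)
(1,1) + (0,0) = ((a₁+b₁) mod 2, (a₂+b₂) mod 2) with a = (1,1), b = (0,0)

(1,1) + (0,0) = (1,1)


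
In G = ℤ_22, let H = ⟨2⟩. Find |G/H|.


|⟨2⟩| = n / gcd(2, 22) = 22 / 2 = 11
H is normal (ℤ_22 is abelian).
|G/H| = |G| / |H| = 22 / 11 = 2

|G/H| = 2


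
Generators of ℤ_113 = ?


g generates ℤ_n iff gcd(g,n) = 1
Prime factors of 113: 113
Generators are g ∈ {1,...,112} not divisible by any of these primes.
Generators: {1, 2, 3, 4, 5, 6, 7, 8, 9, 10, 11, 12, 13, 14, 15, 16, 17, 18, 19, 20, 21, 22, 23, 24, 25, 26, 27, 28, 29, 30, 31, 32, 33, 34, 35, 36, 37, 38, 39, 40, 41, 42, 43, 44, 45, 46, 47, 48, 49, 50, 51, 52, 53, 54, 55, 56, 57, 58, 59, 60, 61, 62, 63, 64, 65, 66, 67, 68, 69, 70, 71, 72, 73, 74, 75, 76, 77, 78, 79, 80, 81, 82, 83, 84, 85, 86, 87, 88, 89, 90, 91, 92, 93, 94, 95, 96, 97, 98, 99, 100, 101, 102, 103, 104, 105, 106, 107, 108, 109, 110, 111, 112}
Number of generators = φ(113) = 112

Generators of ℤ_113 = {1, 2, 3, 4, 5, 6, 7, 8, 9, 10, 11, 12, 13, 14, 15, 16, 17, 18, 19, 20, 21, 22, 23, 24, 25, 26, 27, 28, 29, 30, 31, 32, 33, 34, 35, 36, 37, 38, 39, 40, 41, 42, 43, 44, 45, 46, 47, 48, 49, 50, 51, 52, 53, 54, 55, 56, 57, 58, 59, 60, 61, 62, 63, 64, 65, 66, 67, 68, 69, 70, 71, 72, 73, 74, 75, 76, 77, 78, 79, 80, 81, 82, 83, 84, 85, 86, 87, 88, 89, 90, 91, 92, 93, 94, 95, 96, 97, 98, 99, 100, 101, 102, 103, 104, 105, 106, 107, 108, 109, 110, 111, 112}


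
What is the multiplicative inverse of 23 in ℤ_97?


Use the extended Euclidean algorithm to write 1 = 23·s + 97·t; then s mod 97 is the inverse.
Euclidean algorithm:
  23 = 0·97 + 23
  97 = 4·23 + 5
  23 = 4·5 + 3
  5 = 1·3 + 2
  3 = 1·2 + 1
  2 = 2·1 + 0
gcd(23,97) = 1
Back-substitution gives: 23·(38) + 97·(-9) = 1
So 23⁻¹ ≡ 38 ≡ 38 (mod 97)
Check: 23 × 38 = 874 ≡ 1 (mod 97) ✓

23⁻¹ ≡ 38 (mod 97)


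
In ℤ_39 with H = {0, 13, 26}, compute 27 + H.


27 + H = {27 + h (mod 39) : h ∈ H}
27+0=27, 27+13=1, 27+26=14
27 + H = {1, 14, 27} = 1 + H

27 + H = {1, 14, 27}


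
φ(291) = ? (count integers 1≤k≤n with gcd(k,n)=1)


Factor n: 291 = 3 × 97
φ(n) = n · ∏(1 - 1/p) over distinct primes p | n
φ(291) = 291 · (1 - 1/3) · (1 - 1/97) = 192

φ(291) = 192


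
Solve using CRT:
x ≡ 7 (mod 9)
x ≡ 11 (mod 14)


m₁ = 9, m₂ = 14, gcd = 1, so CRT applies. M = m₁·m₂ = 126
Let M₁ = M/m₁ = 14, M₂ = M/m₂ = 9
Find y₁ ≡ M₁⁻¹ (mod m₁): 14⁻¹ ≡ 2 (mod 9)
Find y₂ ≡ M₂⁻¹ (mod m₂): 9⁻¹ ≡ 11 (mod 14)
x = a₁·M₁·y₁ + a₂·M₂·y₂ = 7·14·2 + 11·9·11 = 1285
Reduce mod 126: x ≡ 25
Check: 25 mod 9 = 7 ✓, 25 mod 14 = 11 ✓

x ≡ 25 (mod 126)


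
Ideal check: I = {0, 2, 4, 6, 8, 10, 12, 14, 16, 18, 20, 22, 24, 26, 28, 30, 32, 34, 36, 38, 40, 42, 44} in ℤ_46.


Check ideal conditions for I = {0, 2, 4, 6, 8, 10, 12, 14, 16, 18, 20, 22, 24, 26, 28, 30, 32, 34, 36, 38, 40, 42, 44} in ℤ_46:
(1) I is an additive subgroup? Yes
(2) For r ∈ ℤ_46 and a ∈ I: r·a ∈ I? Yes

Yes, I is an ideal of ℤ_46


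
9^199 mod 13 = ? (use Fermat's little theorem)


Fermat's little theorem: if p is prime and gcd(a,p)=1, then a^(p-1) ≡ 1 (mod p)
p = 13 is prime, gcd(9,13) = 1
Reduce exponent: 199 mod 12 = 7
So 9^199 ≡ 9^7 (mod 13)
9^7 mod 13 = 9

9^199 ≡ 9 (mod 13)


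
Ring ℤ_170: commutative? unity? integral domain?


ℤ_170 is a commutative ring with unity 1; 170 = 2×85 is composite, so 2·85 ≡ 0 gives zero divisors (not an integral domain)
Commutative: Yes
Integral domain: No
Has unity: Yes

ℤ_170: Commutative=Yes, Unity=Yes


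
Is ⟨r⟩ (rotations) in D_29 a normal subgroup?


H = ⟨r⟩ (rotations) in D_29
The rotation subgroup ⟨r⟩ has index 2 in D_29, so it is normal

Yes, normal subgroup


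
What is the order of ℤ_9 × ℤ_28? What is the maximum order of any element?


|ℤ_9 × ℤ_28| = 9 × 28 = 252
Max element order = lcm(9,28) = 252
Cyclic? Yes (gcd=1)

|ℤ_9×ℤ_28| = 252, max element order = 252


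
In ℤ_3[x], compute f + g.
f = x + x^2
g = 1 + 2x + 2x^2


Add coefficients mod 3:
x^0: 0 + 1 = 1 (mod 3)
x^1: 1 + 2 = 0 (mod 3)
x^2: 1 + 2 = 0 (mod 3)
Result: 1

f + g = 1


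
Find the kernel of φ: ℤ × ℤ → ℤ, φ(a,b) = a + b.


Kernel = preimage of identity
ker(φ) = {(a,b) ∈ ℤ² | a+b = 0} = {(a,-a) | a ∈ ℤ}

ker(φ) = {(a,-a) | a ∈ ℤ}


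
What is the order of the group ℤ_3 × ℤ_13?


|A × B| = |A| · |B|
|ℤ_3 × ℤ_13| = 3 × 13 = 39

|ℤ_3 × ℤ_13| = 39


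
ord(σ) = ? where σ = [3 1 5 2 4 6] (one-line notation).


Cycle decomposition: (1 3 5 4 2)
Cycle lengths: 5
Order = lcm(5) = 5

ord(σ) = 5


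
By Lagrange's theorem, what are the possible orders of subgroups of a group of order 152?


Lagrange's theorem: |H| divides |G|
|G| = 152
Divisors of 152: 1, 2, 4, 8, 19, 38, 76, 152

Possible subgroup orders: {1, 2, 4, 8, 19, 38, 76, 152}


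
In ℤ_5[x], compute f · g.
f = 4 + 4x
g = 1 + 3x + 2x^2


Expand and collect like terms; reduce coefficients mod 5:
x^0: 4·1 = 4 ≡ 4 (mod 5)
x^1: 4·3 + 4·1 = 16 ≡ 1 (mod 5)
x^2: 4·2 + 4·3 = 20 ≡ 0 (mod 5)
x^3: 4·2 = 8 ≡ 3 (mod 5)
Result: 4 + x + 3x^3

f · g = 4 + x + 3x^3


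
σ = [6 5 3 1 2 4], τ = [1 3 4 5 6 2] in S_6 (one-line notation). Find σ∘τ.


σ∘τ: apply τ first, then σ
1 →τ 1 →σ 6
2 →τ 3 →σ 3
3 →τ 4 →σ 1
4 →τ 5 →σ 2
5 →τ 6 →σ 4
6 →τ 2 →σ 5

σ∘τ = [6 3 1 2 4 5]


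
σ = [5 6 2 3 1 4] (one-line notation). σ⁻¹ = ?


To find σ⁻¹, swap domain and range:
σ(1) = 5 → σ⁻¹(5) = 1
σ(2) = 6 → σ⁻¹(6) = 2
σ(3) = 2 → σ⁻¹(2) = 3
σ(4) = 3 → σ⁻¹(3) = 4
σ(5) = 1 → σ⁻¹(1) = 5
σ(6) = 4 → σ⁻¹(4) = 6

σ⁻¹ = [5 3 4 6 1 2]


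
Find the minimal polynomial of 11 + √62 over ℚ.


Let α = 11 + √62. Then α - 11 = √62, so (α - 11)² = 62, giving α² - 22α + 59 = 0. Degree 2 and α ∉ ℚ, so this is the minimal polynomial.

Minimal polynomial: x² - 22x + 59


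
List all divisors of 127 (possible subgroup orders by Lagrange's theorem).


Lagrange's theorem: |H| divides |G|
|G| = 127
Divisors of 127: 1, 127

Possible subgroup orders: {1, 127}


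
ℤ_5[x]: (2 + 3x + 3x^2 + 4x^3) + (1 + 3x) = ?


Add coefficients mod 5:
x^0: 2 + 1 = 3 (mod 5)
x^1: 3 + 3 = 1 (mod 5)
x^2: 3 + 0 = 3 (mod 5)
x^3: 4 + 0 = 4 (mod 5)
Result: 3 + x + 3x^2 + 4x^3

f + g = 3 + x + 3x^2 + 4x^3


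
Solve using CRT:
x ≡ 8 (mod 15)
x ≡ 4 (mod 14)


m₁ = 15, m₂ = 14, gcd = 1, so CRT applies. M = m₁·m₂ = 210
Let M₁ = M/m₁ = 14, M₂ = M/m₂ = 15
Find y₁ ≡ M₁⁻¹ (mod m₁): 14⁻¹ ≡ 14 (mod 15)
Find y₂ ≡ M₂⁻¹ (mod m₂): 15⁻¹ ≡ 1 (mod 14)
x = a₁·M₁·y₁ + a₂·M₂·y₂ = 8·14·14 + 4·15·1 = 1628
Reduce mod 210: x ≡ 158
Check: 158 mod 15 = 8 ✓, 158 mod 14 = 4 ✓

x ≡ 158 (mod 210)


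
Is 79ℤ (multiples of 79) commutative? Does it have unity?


79ℤ is a commutative ring under +,× but has no multiplicative identity (1 ∉ 79ℤ); it has no zero divisors, but without unity it is not an integral domain
Commutative: Yes
Integral domain: No
Has unity: No

79ℤ (multiples of 79): Commutative=Yes, Unity=No


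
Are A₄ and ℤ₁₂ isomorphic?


Comparing A₄ and ℤ₁₂:
A₄ is non-abelian, ℤ₁₂ is abelian

No, A₄ ≇ ℤ₁₂


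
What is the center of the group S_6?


Z(G) = {g ∈ G | gx = xg for all x ∈ G}
S_n is non-abelian for n ≥ 3; Z(S_6) is trivial

Z(S_6) = {e}


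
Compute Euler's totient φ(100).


Factor n: 100 = 2^2 × 5^2
φ(n) = n · ∏(1 - 1/p) over distinct primes p | n
φ(100) = 100 · (1 - 1/2) · (1 - 1/5) = 40

φ(100) = 40


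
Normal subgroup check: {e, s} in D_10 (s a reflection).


H = {e, s} in D_10 (s a reflection)
r·s·r⁻¹ = sr⁻² ≠ s for n ≥ 3, so {e, s} is not closed under conjugation

No, not a normal subgroup


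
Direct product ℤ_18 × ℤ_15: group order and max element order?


|ℤ_18 × ℤ_15| = 18 × 15 = 270
Max element order = lcm(18,15) = 90
Cyclic? No (gcd=3)

|ℤ_18×ℤ_15| = 270, max element order = 90


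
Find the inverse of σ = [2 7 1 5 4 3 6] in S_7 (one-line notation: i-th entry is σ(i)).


To find σ⁻¹, swap domain and range:
σ(1) = 2 → σ⁻¹(2) = 1
σ(2) = 7 → σ⁻¹(7) = 2
σ(3) = 1 → σ⁻¹(1) = 3
σ(4) = 5 → σ⁻¹(5) = 4
σ(5) = 4 → σ⁻¹(4) = 5
σ(6) = 3 → σ⁻¹(3) = 6
σ(7) = 6 → σ⁻¹(6) = 7

σ⁻¹ = [3 1 6 5 4 7 2]


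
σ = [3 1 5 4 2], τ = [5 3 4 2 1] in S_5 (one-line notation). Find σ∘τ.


σ∘τ: apply τ first, then σ
1 →τ 5 →σ 2
2 →τ 3 →σ 5
3 →τ 4 →σ 4
4 →τ 2 →σ 1
5 →τ 1 →σ 3

σ∘τ = [2 5 4 1 3]


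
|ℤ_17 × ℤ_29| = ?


|A × B| = |A| · |B|
|ℤ_17 × ℤ_29| = 17 × 29 = 493

|ℤ_17 × ℤ_29| = 493


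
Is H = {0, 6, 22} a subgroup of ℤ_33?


Subgroup test for H = {0, 6, 22} in (ℤ_33, +):
(1) 0 ∈ H? Yes
(2) Closure: for all a,b ∈ H, (a+b) mod 33 ∈ H? No  [counterexample: 6 + 6 = 12 ∉ H]
(3) Inverses: for all a ∈ H, -a mod 33 ∈ H? No

No, H is not a subgroup of ℤ_33


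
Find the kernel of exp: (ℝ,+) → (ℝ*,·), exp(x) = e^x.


Kernel = preimage of identity
ker(exp) = {x ∈ ℝ | e^x = 1} = {0}

ker(exp) = {0}


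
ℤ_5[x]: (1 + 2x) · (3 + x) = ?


Expand and collect like terms; reduce coefficients mod 5:
x^0: 1·3 = 3 ≡ 3 (mod 5)
x^1: 1·1 + 2·3 = 7 ≡ 2 (mod 5)
x^2: 2·1 = 2 ≡ 2 (mod 5)
Result: 3 + 2x + 2x^2

f · g = 3 + 2x + 2x^2


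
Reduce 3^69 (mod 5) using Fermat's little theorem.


Fermat's little theorem: if p is prime and gcd(a,p)=1, then a^(p-1) ≡ 1 (mod p)
p = 5 is prime, gcd(3,5) = 1
Reduce exponent: 69 mod 4 = 1
So 3^69 ≡ 3^1 (mod 5)
3^1 mod 5 = 3

3^69 ≡ 3 (mod 5)


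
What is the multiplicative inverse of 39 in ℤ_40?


Use the extended Euclidean algorithm to write 1 = 39·s + 40·t; then s mod 40 is the inverse.
Euclidean algorithm:
  39 = 0·40 + 39
  40 = 1·39 + 1
  39 = 39·1 + 0
gcd(39,40) = 1
Back-substitution gives: 39·(-1) + 40·(1) = 1
So 39⁻¹ ≡ -1 ≡ 39 (mod 40)
Check: 39 × 39 = 1521 ≡ 1 (mod 40) ✓

39⁻¹ ≡ 39 (mod 40)


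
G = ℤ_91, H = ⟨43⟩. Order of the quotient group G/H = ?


|⟨43⟩| = n / gcd(43, 91) = 91 / 1 = 91
H is normal (ℤ_91 is abelian).
|G/H| = |G| / |H| = 91 / 91 = 1

|G/H| = 1


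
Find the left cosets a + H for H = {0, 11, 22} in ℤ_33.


H = {0, 11, 22}, |H| = 3
Number of cosets = |G|/|H| = 33/3 = 11
0 + H = {0, 11, 22}
1 + H = {1, 12, 23}
2 + H = {2, 13, 24}
3 + H = {3, 14, 25}
4 + H = {4, 15, 26}
5 + H = {5, 16, 27}
6 + H = {6, 17, 28}
7 + H = {7, 18, 29}
8 + H = {8, 19, 30}
9 + H = {9, 20, 31}
10 + H = {10, 21, 32}

Cosets: 0+H={0,11,22}; 1+H={1,12,23}; 2+H={2,13,24}; 3+H={3,14,25}; 4+H={4,15,26}; 5+H={5,16,27}; 6+H={6,17,28}; 7+H={7,18,29}; 8+H={8,19,30}; 9+H={9,20,31}; 10+H={10,21,32}


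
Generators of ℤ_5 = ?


g generates ℤ_n iff gcd(g,n) = 1
Checking each g ∈ {1,...,4}:
gcd(1,5) = 1
gcd(2,5) = 1
gcd(3,5) = 1
gcd(4,5) = 1
Generators: {1, 2, 3, 4}
Number of generators = φ(5) = 4

Generators of ℤ_5 = {1, 2, 3, 4}


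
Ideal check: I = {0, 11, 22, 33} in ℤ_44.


Check ideal conditions for I = {0, 11, 22, 33} in ℤ_44:
(1) I is an additive subgroup? Yes
(2) For r ∈ ℤ_44 and a ∈ I: r·a ∈ I? Yes

Yes, I is an ideal of ℤ_44


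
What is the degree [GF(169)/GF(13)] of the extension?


GF(169) = GF(13^2), so the extension degree is 2

[GF(169)/GF(13)] = 2


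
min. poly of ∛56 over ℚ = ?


∛56 satisfies x³ - 56 = 0, irreducible over ℚ (no rational root; 56 is not a perfect cube)

Minimal polynomial: x³ - 56


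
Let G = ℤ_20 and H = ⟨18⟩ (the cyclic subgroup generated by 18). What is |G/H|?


|⟨18⟩| = n / gcd(18, 20) = 20 / 2 = 10
H is normal (ℤ_20 is abelian).
|G/H| = |G| / |H| = 20 / 10 = 2

|G/H| = 2


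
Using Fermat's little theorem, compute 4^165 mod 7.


Fermat's little theorem: if p is prime and gcd(a,p)=1, then a^(p-1) ≡ 1 (mod p)
p = 7 is prime, gcd(4,7) = 1
Reduce exponent: 165 mod 6 = 3
So 4^165 ≡ 4^3 (mod 7)
4^3 mod 7 = 1

4^165 ≡ 1 (mod 7)


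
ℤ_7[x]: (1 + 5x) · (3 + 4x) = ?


Expand and collect like terms; reduce coefficients mod 7:
x^0: 1·3 = 3 ≡ 3 (mod 7)
x^1: 1·4 + 5·3 = 19 ≡ 5 (mod 7)
x^2: 5·4 = 20 ≡ 6 (mod 7)
Result: 3 + 5x + 6x^2

f · g = 3 + 5x + 6x^2


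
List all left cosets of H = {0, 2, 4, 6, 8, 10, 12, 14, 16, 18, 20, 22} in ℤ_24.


H = {0, 2, 4, 6, 8, 10, 12, 14, 16, 18, 20, 22}, |H| = 12
Number of cosets = |G|/|H| = 24/12 = 2
0 + H = {0, 2, 4, 6, 8, 10, 12, 14, 16, 18, 20, 22}
1 + H = {1, 3, 5, 7, 9, 11, 13, 15, 17, 19, 21, 23}

Cosets: 0+H={0,2,4,6,8,10,12,14,16,18,20,22}; 1+H={1,3,5,7,9,11,13,15,17,19,21,23}


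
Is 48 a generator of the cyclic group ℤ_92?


g generates ℤ_n iff gcd(g, n) = 1
gcd(48, 92) = 4
Since gcd = 4 ≠ 1, ⟨48⟩ has order 23 < 92, so 48 is not a generator.

No, 48 does not generate ℤ_92


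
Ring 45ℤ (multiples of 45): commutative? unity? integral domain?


45ℤ is a commutative ring under +,× but has no multiplicative identity (1 ∉ 45ℤ); it has no zero divisors, but without unity it is not an integral domain
Commutative: Yes
Integral domain: No
Has unity: No

45ℤ (multiples of 45): Commutative=Yes, Unity=No


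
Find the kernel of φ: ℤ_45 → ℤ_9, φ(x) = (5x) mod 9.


Kernel = preimage of identity
ker(φ) = {x ∈ ℤ_45 : 5x ≡ 0 (mod 9)}. Since 9 | 45, φ is well-defined. The kernel is the cyclic subgroup ⟨9⟩ of ℤ_45 (order 5), i.e. {0, 9, 18, 27, 36}

ker(φ) = {0, 9, 18, 27, 36}


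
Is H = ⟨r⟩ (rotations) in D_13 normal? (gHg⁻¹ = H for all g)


H = ⟨r⟩ (rotations) in D_13
The rotation subgroup ⟨r⟩ has index 2 in D_13, so it is normal

Yes, normal subgroup


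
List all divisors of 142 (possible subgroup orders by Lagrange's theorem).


Lagrange's theorem: |H| divides |G|
|G| = 142
Divisors of 142: 1, 2, 71, 142

Possible subgroup orders: {1, 2, 71, 142}


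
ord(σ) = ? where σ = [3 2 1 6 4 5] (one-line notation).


Cycle decomposition: (1 3) (4 6 5)
Cycle lengths: 2, 3
Order = lcm(2, 3) = 6

ord(σ) = 6


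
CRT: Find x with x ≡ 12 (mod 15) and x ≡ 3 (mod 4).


m₁ = 15, m₂ = 4, gcd = 1, so CRT applies. M = m₁·m₂ = 60
Let M₁ = M/m₁ = 4, M₂ = M/m₂ = 15
Find y₁ ≡ M₁⁻¹ (mod m₁): 4⁻¹ ≡ 4 (mod 15)
Find y₂ ≡ M₂⁻¹ (mod m₂): 15⁻¹ ≡ 3 (mod 4)
x = a₁·M₁·y₁ + a₂·M₂·y₂ = 12·4·4 + 3·15·3 = 327
Reduce mod 60: x ≡ 27
Check: 27 mod 15 = 12 ✓, 27 mod 4 = 3 ✓

x ≡ 27 (mod 60)


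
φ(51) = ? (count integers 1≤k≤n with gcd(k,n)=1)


Factor n: 51 = 3 × 17
φ(n) = n · ∏(1 - 1/p) over distinct primes p | n
φ(51) = 51 · (1 - 1/3) · (1 - 1/17) = 32

φ(51) = 32


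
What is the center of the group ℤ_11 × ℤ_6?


Z(G) = {g ∈ G | gx = xg for all x ∈ G}
Direct product of abelian groups is abelian, so Z(G) = G

Z(ℤ_11 × ℤ_6) = ℤ_11 × ℤ_6


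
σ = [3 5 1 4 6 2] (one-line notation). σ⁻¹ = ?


To find σ⁻¹, swap domain and range:
σ(1) = 3 → σ⁻¹(3) = 1
σ(2) = 5 → σ⁻¹(5) = 2
σ(3) = 1 → σ⁻¹(1) = 3
σ(4) = 4 → σ⁻¹(4) = 4
σ(5) = 6 → σ⁻¹(6) = 5
σ(6) = 2 → σ⁻¹(2) = 6

σ⁻¹ = [3 6 1 4 2 5]


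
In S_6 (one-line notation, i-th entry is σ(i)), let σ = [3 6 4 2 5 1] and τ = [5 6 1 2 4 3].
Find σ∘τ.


σ∘τ: apply τ first, then σ
1 →τ 5 →σ 5
2 →τ 6 →σ 1
3 →τ 1 →σ 3
4 →τ 2 →σ 6
5 →τ 4 →σ 2
6 →τ 3 →σ 4

σ∘τ = [5 1 3 6 2 4]


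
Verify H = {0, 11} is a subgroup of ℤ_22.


Subgroup test for H = {0, 11} in (ℤ_22, +):
(1) 0 ∈ H? Yes
(2) Closure: for all a,b ∈ H, (a+b) mod 22 ∈ H? Yes
(3) Inverses: for all a ∈ H, -a mod 22 ∈ H? Yes

Yes, H is a subgroup of ℤ_22


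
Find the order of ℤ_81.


ℤ_n has n elements.

|ℤ_81| = 81


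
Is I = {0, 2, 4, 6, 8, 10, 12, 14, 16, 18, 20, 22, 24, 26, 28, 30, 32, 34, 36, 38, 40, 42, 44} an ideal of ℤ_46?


Check ideal conditions for I = {0, 2, 4, 6, 8, 10, 12, 14, 16, 18, 20, 22, 24, 26, 28, 30, 32, 34, 36, 38, 40, 42, 44} in ℤ_46:
(1) I is an additive subgroup? Yes
(2) For r ∈ ℤ_46 and a ∈ I: r·a ∈ I? Yes

Yes, I is an ideal of ℤ_46


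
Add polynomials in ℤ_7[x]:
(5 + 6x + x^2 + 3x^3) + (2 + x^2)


Add coefficients mod 7:
x^0: 5 + 2 = 0 (mod 7)
x^1: 6 + 0 = 6 (mod 7)
x^2: 1 + 1 = 2 (mod 7)
x^3: 3 + 0 = 3 (mod 7)
Result: 6x + 2x^2 + 3x^3

f + g = 6x + 2x^2 + 3x^3


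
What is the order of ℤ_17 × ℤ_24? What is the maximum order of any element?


|ℤ_17 × ℤ_24| = 17 × 24 = 408
Max element order = lcm(17,24) = 408
Cyclic? Yes (gcd=1)

|ℤ_17×ℤ_24| = 408, max element order = 408


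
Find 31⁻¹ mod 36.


Use the extended Euclidean algorithm to write 1 = 31·s + 36·t; then s mod 36 is the inverse.
Euclidean algorithm:
  31 = 0·36 + 31
  36 = 1·31 + 5
  31 = 6·5 + 1
  5 = 5·1 + 0
gcd(31,36) = 1
Back-substitution gives: 31·(7) + 36·(-6) = 1
So 31⁻¹ ≡ 7 ≡ 7 (mod 36)
Check: 31 × 7 = 217 ≡ 1 (mod 36) ✓

31⁻¹ ≡ 7 (mod 36)


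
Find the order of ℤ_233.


ℤ_n has n elements.

|ℤ_233| = 233


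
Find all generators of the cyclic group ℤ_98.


g generates ℤ_n iff gcd(g,n) = 1
Prime factors of 98: 2, 7
Generators are g ∈ {1,...,97} not divisible by any of these primes.
Generators: {1, 3, 5, 9, 11, 13, 15, 17, 19, 23, 25, 27, 29, 31, 33, 37, 39, 41, 43, 45, 47, 51, 53, 55, 57, 59, 61, 65, 67, 69, 71, 73, 75, 79, 81, 83, 85, 87, 89, 93, 95, 97}
Number of generators = φ(98) = 42

Generators of ℤ_98 = {1, 3, 5, 9, 11, 13, 15, 17, 19, 23, 25, 27, 29, 31, 33, 37, 39, 41, 43, 45, 47, 51, 53, 55, 57, 59, 61, 65, 67, 69, 71, 73, 75, 79, 81, 83, 85, 87, 89, 93, 95, 97}


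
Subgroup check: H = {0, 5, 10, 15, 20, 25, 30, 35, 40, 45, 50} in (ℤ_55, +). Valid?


Subgroup test for H = {0, 5, 10, 15, 20, 25, 30, 35, 40, 45, 50} in (ℤ_55, +):
(1) 0 ∈ H? Yes
(2) Closure: for all a,b ∈ H, (a+b) mod 55 ∈ H? Yes
(3) Inverses: for all a ∈ H, -a mod 55 ∈ H? Yes

Yes, H is a subgroup of ℤ_55


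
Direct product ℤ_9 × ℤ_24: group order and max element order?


|ℤ_9 × ℤ_24| = 9 × 24 = 216
Max element order = lcm(9,24) = 72
Cyclic? No (gcd=3)

|ℤ_9×ℤ_24| = 216, max element order = 72


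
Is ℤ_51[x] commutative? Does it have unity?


ℤ_51 has zero divisors (3·17 ≡ 0), and these lift to constant zero divisors in ℤ_51[x]; so not an integral domain
Commutative: Yes
Integral domain: No
Has unity: Yes

ℤ_51[x]: Commutative=Yes, Unity=Yes


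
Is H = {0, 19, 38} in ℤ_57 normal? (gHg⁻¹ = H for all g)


H = {0, 19, 38} in ℤ_57
ℤ_57 is abelian; every subgroup of an abelian group is normal

Yes, normal subgroup


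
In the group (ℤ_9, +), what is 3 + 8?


Operation: addition mod 9
3 + 8 = (a + b) mod 9 with a = 3, b = 8

3 + 8 = 2


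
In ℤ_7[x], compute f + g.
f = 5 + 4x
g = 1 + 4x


Add coefficients mod 7:
x^0: 5 + 1 = 6 (mod 7)
x^1: 4 + 4 = 1 (mod 7)
Result: 6 + x

f + g = 6 + x


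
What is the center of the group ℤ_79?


Z(G) = {g ∈ G | gx = xg for all x ∈ G}
ℤ_79 is abelian, so Z(G) = G

Z(ℤ_79) = ℤ_79


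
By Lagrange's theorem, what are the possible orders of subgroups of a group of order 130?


Lagrange's theorem: |H| divides |G|
|G| = 130
Divisors of 130: 1, 2, 5, 10, 13, 26, 65, 130

Possible subgroup orders: {1, 2, 5, 10, 13, 26, 65, 130}


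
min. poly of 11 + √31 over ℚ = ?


Let α = 11 + √31. Then α - 11 = √31, so (α - 11)² = 31, giving α² - 22α + 90 = 0. Degree 2 and α ∉ ℚ, so this is the minimal polynomial.

Minimal polynomial: x² - 22x + 90


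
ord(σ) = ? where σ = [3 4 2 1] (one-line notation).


Cycle decomposition: (1 3 2 4)
Cycle lengths: 4
Order = lcm(4) = 4

ord(σ) = 4


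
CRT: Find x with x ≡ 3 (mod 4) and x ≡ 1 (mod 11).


m₁ = 4, m₂ = 11, gcd = 1, so CRT applies. M = m₁·m₂ = 44
Let M₁ = M/m₁ = 11, M₂ = M/m₂ = 4
Find y₁ ≡ M₁⁻¹ (mod m₁): 11⁻¹ ≡ 3 (mod 4)
Find y₂ ≡ M₂⁻¹ (mod m₂): 4⁻¹ ≡ 3 (mod 11)
x = a₁·M₁·y₁ + a₂·M₂·y₂ = 3·11·3 + 1·4·3 = 111
Reduce mod 44: x ≡ 23
Check: 23 mod 4 = 3 ✓, 23 mod 11 = 1 ✓

x ≡ 23 (mod 44)


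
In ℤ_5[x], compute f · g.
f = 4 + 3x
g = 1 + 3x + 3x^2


Expand and collect like terms; reduce coefficients mod 5:
x^0: 4·1 = 4 ≡ 4 (mod 5)
x^1: 4·3 + 3·1 = 15 ≡ 0 (mod 5)
x^2: 4·3 + 3·3 = 21 ≡ 1 (mod 5)
x^3: 3·3 = 9 ≡ 4 (mod 5)
Result: 4 + x^2 + 4x^3

f · g = 4 + x^2 + 4x^3


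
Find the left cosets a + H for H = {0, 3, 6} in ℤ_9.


H = {0, 3, 6}, |H| = 3
Number of cosets = |G|/|H| = 9/3 = 3
0 + H = {0, 3, 6}
1 + H = {1, 4, 7}
2 + H = {2, 5, 8}

Cosets: 0+H={0,3,6}; 1+H={1,4,7}; 2+H={2,5,8}


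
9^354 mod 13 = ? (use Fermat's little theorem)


Fermat's little theorem: if p is prime and gcd(a,p)=1, then a^(p-1) ≡ 1 (mod p)
p = 13 is prime, gcd(9,13) = 1
Reduce exponent: 354 mod 12 = 6
So 9^354 ≡ 9^6 (mod 13)
9^6 mod 13 = 1

9^354 ≡ 1 (mod 13)


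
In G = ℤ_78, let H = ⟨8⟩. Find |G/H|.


|⟨8⟩| = n / gcd(8, 78) = 78 / 2 = 39
H is normal (ℤ_78 is abelian).
|G/H| = |G| / |H| = 78 / 39 = 2

|G/H| = 2


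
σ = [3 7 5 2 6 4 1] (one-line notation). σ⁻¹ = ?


To find σ⁻¹, swap domain and range:
σ(1) = 3 → σ⁻¹(3) = 1
σ(2) = 7 → σ⁻¹(7) = 2
σ(3) = 5 → σ⁻¹(5) = 3
σ(4) = 2 → σ⁻¹(2) = 4
σ(5) = 6 → σ⁻¹(6) = 5
σ(6) = 4 → σ⁻¹(4) = 6
σ(7) = 1 → σ⁻¹(1) = 7

σ⁻¹ = [7 4 1 6 3 5 2]


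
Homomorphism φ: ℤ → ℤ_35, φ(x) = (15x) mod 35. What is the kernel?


Kernel = preimage of identity
ker(φ) = {x ∈ ℤ : 15x ≡ 0 (mod 35)}. gcd(15,35) = 5, so 15x ≡ 0 (mod 35) ⟺ x ≡ 0 (mod 35/5 = 7). Hence ker(φ) = 7ℤ

ker(φ) = 7ℤ


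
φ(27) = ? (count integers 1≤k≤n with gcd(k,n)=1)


φ(n) = count of k ∈ {1,...,n} with gcd(k,n)=1
Coprimes to 27: {1, 2, 4, 5, 7, 8, 10, 11, 13, 14, 16, 17, 19, 20, 22, 23, 25, 26}
Count: 18

φ(27) = 18


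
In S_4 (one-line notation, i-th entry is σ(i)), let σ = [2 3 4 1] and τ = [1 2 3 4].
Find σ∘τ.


σ∘τ: apply τ first, then σ
1 →τ 1 →σ 2
2 →τ 2 →σ 3
3 →τ 3 →σ 4
4 →τ 4 →σ 1

σ∘τ = [2 3 4 1]


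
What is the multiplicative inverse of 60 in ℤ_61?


Use the extended Euclidean algorithm to write 1 = 60·s + 61·t; then s mod 61 is the inverse.
Euclidean algorithm:
  60 = 0·61 + 60
  61 = 1·60 + 1
  60 = 60·1 + 0
gcd(60,61) = 1
Back-substitution gives: 60·(-1) + 61·(1) = 1
So 60⁻¹ ≡ -1 ≡ 60 (mod 61)
Check: 60 × 60 = 3600 ≡ 1 (mod 61) ✓

60⁻¹ ≡ 60 (mod 61)


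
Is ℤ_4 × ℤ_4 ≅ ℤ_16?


Comparing ℤ_4 × ℤ_4 and ℤ_16:
gcd(4,4) = 4 ≠ 1. Max element order in ℤ_4×ℤ_4 is lcm(4,4) = 4 < 16, so it has no element of order 16

No, ℤ_4 × ℤ_4 ≇ ℤ_16


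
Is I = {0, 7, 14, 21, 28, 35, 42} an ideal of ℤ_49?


Check ideal conditions for I = {0, 7, 14, 21, 28, 35, 42} in ℤ_49:
(1) I is an additive subgroup? Yes
(2) For r ∈ ℤ_49 and a ∈ I: r·a ∈ I? Yes

Yes, I is an ideal of ℤ_49


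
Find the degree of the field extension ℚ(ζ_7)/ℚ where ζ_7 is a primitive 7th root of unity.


[ℚ(ζ_n):ℚ] = deg Φ_n(x) = φ(n). Here φ(7) = 6

[ℚ(ζ_7)/ℚ where ζ_7 is a primitive 7th root of unity] = 6


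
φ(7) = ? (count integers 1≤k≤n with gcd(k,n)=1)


φ(n) = count of k ∈ {1,...,n} with gcd(k,n)=1
Coprimes to 7: {1, 2, 3, 4, 5, 6}
Count: 6

φ(7) = 6


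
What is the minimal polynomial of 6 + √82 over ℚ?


Let α = 6 + √82. Then α - 6 = √82, so (α - 6)² = 82, giving α² - 12α - 46 = 0. Degree 2 and α ∉ ℚ, so this is the minimal polynomial.

Minimal polynomial: x² - 12x - 46


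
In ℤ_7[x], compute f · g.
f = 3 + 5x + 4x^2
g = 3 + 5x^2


Expand and collect like terms; reduce coefficients mod 7:
x^0: 3·3 = 9 ≡ 2 (mod 7)
x^1: 3·0 + 5·3 = 15 ≡ 1 (mod 7)
x^2: 3·5 + 5·0 + 4·3 = 27 ≡ 6 (mod 7)
x^3: 5·5 + 4·0 = 25 ≡ 4 (mod 7)
x^4: 4·5 = 20 ≡ 6 (mod 7)
Result: 2 + x + 6x^2 + 4x^3 + 6x^4

f · g = 2 + x + 6x^2 + 4x^3 + 6x^4


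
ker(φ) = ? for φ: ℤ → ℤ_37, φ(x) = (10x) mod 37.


Kernel = preimage of identity
ker(φ) = {x ∈ ℤ : 10x ≡ 0 (mod 37)}. gcd(10,37) = 1, so 10x ≡ 0 (mod 37) ⟺ x ≡ 0 (mod 37/1 = 37). Hence ker(φ) = 37ℤ

ker(φ) = 37ℤ


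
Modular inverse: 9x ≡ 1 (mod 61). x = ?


Use the extended Euclidean algorithm to write 1 = 9·s + 61·t; then s mod 61 is the inverse.
Euclidean algorithm:
  9 = 0·61 + 9
  61 = 6·9 + 7
  9 = 1·7 + 2
  7 = 3·2 + 1
  2 = 2·1 + 0
gcd(9,61) = 1
Back-substitution gives: 9·(-27) + 61·(4) = 1
So 9⁻¹ ≡ -27 ≡ 34 (mod 61)
Check: 9 × 34 = 306 ≡ 1 (mod 61) ✓

9⁻¹ ≡ 34 (mod 61)


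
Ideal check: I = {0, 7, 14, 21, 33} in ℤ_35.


Check ideal conditions for I = {0, 7, 14, 21, 33} in ℤ_35:
(1) I is an additive subgroup? No
(2) For r ∈ ℤ_35 and a ∈ I: r·a ∈ I? No  [counterexample: r=2, a=14, r·a mod 35 = 28 ∉ I]

No, I is not an ideal of ℤ_35


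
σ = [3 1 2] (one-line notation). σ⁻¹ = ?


To find σ⁻¹, swap domain and range:
σ(1) = 3 → σ⁻¹(3) = 1
σ(2) = 1 → σ⁻¹(1) = 2
σ(3) = 2 → σ⁻¹(2) = 3

σ⁻¹ = [2 3 1]


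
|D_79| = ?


|D_n| = 2n (n rotations and n reflections)
|D_79| = 2×79 = 158

|D_79| = 158


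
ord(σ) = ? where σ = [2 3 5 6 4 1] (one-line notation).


Cycle decomposition: (1 2 3 5 4 6)
Cycle lengths: 6
Order = lcm(6) = 6

ord(σ) = 6


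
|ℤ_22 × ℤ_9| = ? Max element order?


|ℤ_22 × ℤ_9| = 22 × 9 = 198
Max element order = lcm(22,9) = 198
Cyclic? Yes (gcd=1)

|ℤ_22×ℤ_9| = 198, max element order = 198


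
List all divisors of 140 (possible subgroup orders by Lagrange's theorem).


Lagrange's theorem: |H| divides |G|
|G| = 140
Divisors of 140: 1, 2, 4, 5, 7, 10, 14, 20, 28, 35, 70, 140

Possible subgroup orders: {1, 2, 4, 5, 7, 10, 14, 20, 28, 35, 70, 140}


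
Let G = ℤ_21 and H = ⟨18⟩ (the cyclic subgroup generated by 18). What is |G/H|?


|⟨18⟩| = n / gcd(18, 21) = 21 / 3 = 7
H is normal (ℤ_21 is abelian).
|G/H| = |G| / |H| = 21 / 7 = 3

|G/H| = 3


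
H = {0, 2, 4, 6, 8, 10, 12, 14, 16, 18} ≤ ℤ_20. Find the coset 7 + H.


7 + H = {7 + h (mod 20) : h ∈ H}
7+0=7, 7+2=9, 7+4=11, 7+6=13, 7+8=15, 7+10=17, 7+12=19, 7+14=1, 7+16=3, 7+18=5
7 + H = {1, 3, 5, 7, 9, 11, 13, 15, 17, 19} = 1 + H

7 + H = {1, 3, 5, 7, 9, 11, 13, 15, 17, 19}


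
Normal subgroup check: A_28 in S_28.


H = A_28 in S_28
A_28 has index 2 in S_28, and every subgroup of index 2 is normal

Yes, normal subgroup


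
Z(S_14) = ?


Z(G) = {g ∈ G | gx = xg for all x ∈ G}
S_n is non-abelian for n ≥ 3; Z(S_14) is trivial

Z(S_14) = {e}


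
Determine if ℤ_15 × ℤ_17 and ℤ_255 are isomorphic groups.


Comparing ℤ_15 × ℤ_17 and ℤ_255:
gcd(15,17) = 1, so ℤ_15 × ℤ_17 ≅ ℤ_255 (CRT)

Yes, ℤ_15 × ℤ_17 ≅ ℤ_255


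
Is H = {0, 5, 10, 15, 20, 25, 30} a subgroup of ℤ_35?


Subgroup test for H = {0, 5, 10, 15, 20, 25, 30} in (ℤ_35, +):
(1) 0 ∈ H? Yes
(2) Closure: for all a,b ∈ H, (a+b) mod 35 ∈ H? Yes
(3) Inverses: for all a ∈ H, -a mod 35 ∈ H? Yes

Yes, H is a subgroup of ℤ_35


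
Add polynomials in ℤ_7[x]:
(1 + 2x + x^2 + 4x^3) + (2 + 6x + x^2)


Add coefficients mod 7:
x^0: 1 + 2 = 3 (mod 7)
x^1: 2 + 6 = 1 (mod 7)
x^2: 1 + 1 = 2 (mod 7)
x^3: 4 + 0 = 4 (mod 7)
Result: 3 + x + 2x^2 + 4x^3

f + g = 3 + x + 2x^2 + 4x^3


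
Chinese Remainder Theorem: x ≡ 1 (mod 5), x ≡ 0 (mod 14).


m₁ = 5, m₂ = 14, gcd = 1, so CRT applies. M = m₁·m₂ = 70
Let M₁ = M/m₁ = 14, M₂ = M/m₂ = 5
Find y₁ ≡ M₁⁻¹ (mod m₁): 14⁻¹ ≡ 4 (mod 5)
Find y₂ ≡ M₂⁻¹ (mod m₂): 5⁻¹ ≡ 3 (mod 14)
x = a₁·M₁·y₁ + a₂·M₂·y₂ = 1·14·4 + 0·5·3 = 56
Reduce mod 70: x ≡ 56
Check: 56 mod 5 = 1 ✓, 56 mod 14 = 0 ✓

x ≡ 56 (mod 70)


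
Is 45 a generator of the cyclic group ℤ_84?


g generates ℤ_n iff gcd(g, n) = 1
gcd(45, 84) = 3
Since gcd = 3 ≠ 1, ⟨45⟩ has order 28 < 84, so 45 is not a generator.

No, 45 does not generate ℤ_84


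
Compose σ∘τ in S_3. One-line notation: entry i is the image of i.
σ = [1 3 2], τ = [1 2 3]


σ∘τ: apply τ first, then σ
1 →τ 1 →σ 1
2 →τ 2 →σ 3
3 →τ 3 →σ 2

σ∘τ = [1 3 2]


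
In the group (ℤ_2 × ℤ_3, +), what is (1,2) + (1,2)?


Operation: componentwise addition mod (2, 3)
(1,2) + (1,2) = ((a₁+b₁) mod 2, (a₂+b₂) mod 3) with a = (1,2), b = (1,2)

(1,2) + (1,2) = (0,1)


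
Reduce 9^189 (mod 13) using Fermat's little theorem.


Fermat's little theorem: if p is prime and gcd(a,p)=1, then a^(p-1) ≡ 1 (mod p)
p = 13 is prime, gcd(9,13) = 1
Reduce exponent: 189 mod 12 = 9
So 9^189 ≡ 9^9 (mod 13)
9^9 mod 13 = 1

9^189 ≡ 1 (mod 13)


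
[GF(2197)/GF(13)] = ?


GF(2197) = GF(13^3), so the extension degree is 3

[GF(2197)/GF(13)] = 3


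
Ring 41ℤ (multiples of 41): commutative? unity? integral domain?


41ℤ is a commutative ring under +,× but has no multiplicative identity (1 ∉ 41ℤ); it has no zero divisors, but without unity it is not an integral domain
Commutative: Yes
Integral domain: No
Has unity: No

41ℤ (multiples of 41): Commutative=Yes, Unity=No


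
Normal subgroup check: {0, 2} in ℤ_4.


H = {0, 2} in ℤ_4
ℤ_4 is abelian; every subgroup of an abelian group is normal

Yes, normal subgroup


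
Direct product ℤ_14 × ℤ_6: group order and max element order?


|ℤ_14 × ℤ_6| = 14 × 6 = 84
Max element order = lcm(14,6) = 42
Cyclic? No (gcd=2)

|ℤ_14×ℤ_6| = 84, max element order = 42


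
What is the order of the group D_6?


|D_n| = 2n (n rotations and n reflections)
|D_6| = 2×6 = 12

|D_6| = 12


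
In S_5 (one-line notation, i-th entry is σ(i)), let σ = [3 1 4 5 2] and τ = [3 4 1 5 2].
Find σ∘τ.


σ∘τ: apply τ first, then σ
1 →τ 3 →σ 4
2 →τ 4 →σ 5
3 →τ 1 →σ 3
4 →τ 5 →σ 2
5 →τ 2 →σ 1

σ∘τ = [4 5 3 2 1]


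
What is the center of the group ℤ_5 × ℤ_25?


Z(G) = {g ∈ G | gx = xg for all x ∈ G}
Direct product of abelian groups is abelian, so Z(G) = G

Z(ℤ_5 × ℤ_25) = ℤ_5 × ℤ_25


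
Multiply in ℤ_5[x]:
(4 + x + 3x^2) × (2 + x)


Expand and collect like terms; reduce coefficients mod 5:
x^0: 4·2 = 8 ≡ 3 (mod 5)
x^1: 4·1 + 1·2 = 6 ≡ 1 (mod 5)
x^2: 1·1 + 3·2 = 7 ≡ 2 (mod 5)
x^3: 3·1 = 3 ≡ 3 (mod 5)
Result: 3 + x + 2x^2 + 3x^3

f · g = 3 + x + 2x^2 + 3x^3


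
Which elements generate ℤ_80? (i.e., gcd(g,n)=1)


g generates ℤ_n iff gcd(g,n) = 1
Prime factors of 80: 2, 5
Generators are g ∈ {1,...,79} not divisible by any of these primes.
Generators: {1, 3, 7, 9, 11, 13, 17, 19, 21, 23, 27, 29, 31, 33, 37, 39, 41, 43, 47, 49, 51, 53, 57, 59, 61, 63, 67, 69, 71, 73, 77, 79}
Number of generators = φ(80) = 32

Generators of ℤ_80 = {1, 3, 7, 9, 11, 13, 17, 19, 21, 23, 27, 29, 31, 33, 37, 39, 41, 43, 47, 49, 51, 53, 57, 59, 61, 63, 67, 69, 71, 73, 77, 79}


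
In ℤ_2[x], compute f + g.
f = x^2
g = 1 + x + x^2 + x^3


Add coefficients mod 2:
x^0: 0 + 1 = 1 (mod 2)
x^1: 0 + 1 = 1 (mod 2)
x^2: 1 + 1 = 0 (mod 2)
x^3: 0 + 1 = 1 (mod 2)
Result: 1 + x + x^3

f + g = 1 + x + x^3


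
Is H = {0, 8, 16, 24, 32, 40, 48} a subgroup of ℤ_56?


Subgroup test for H = {0, 8, 16, 24, 32, 40, 48} in (ℤ_56, +):
(1) 0 ∈ H? Yes
(2) Closure: for all a,b ∈ H, (a+b) mod 56 ∈ H? Yes
(3) Inverses: for all a ∈ H, -a mod 56 ∈ H? Yes

Yes, H is a subgroup of ℤ_56


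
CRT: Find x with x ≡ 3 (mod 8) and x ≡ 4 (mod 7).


m₁ = 8, m₂ = 7, gcd = 1, so CRT applies. M = m₁·m₂ = 56
Let M₁ = M/m₁ = 7, M₂ = M/m₂ = 8
Find y₁ ≡ M₁⁻¹ (mod m₁): 7⁻¹ ≡ 7 (mod 8)
Find y₂ ≡ M₂⁻¹ (mod m₂): 8⁻¹ ≡ 1 (mod 7)
x = a₁·M₁·y₁ + a₂·M₂·y₂ = 3·7·7 + 4·8·1 = 179
Reduce mod 56: x ≡ 11
Check: 11 mod 8 = 3 ✓, 11 mod 7 = 4 ✓

x ≡ 11 (mod 56)


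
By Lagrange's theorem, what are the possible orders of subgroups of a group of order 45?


Lagrange's theorem: |H| divides |G|
|G| = 45
Divisors of 45: 1, 3, 5, 9, 15, 45

Possible subgroup orders: {1, 3, 5, 9, 15, 45}


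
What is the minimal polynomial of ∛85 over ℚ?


∛85 satisfies x³ - 85 = 0, irreducible over ℚ (no rational root; 85 is not a perfect cube)

Minimal polynomial: x³ - 85


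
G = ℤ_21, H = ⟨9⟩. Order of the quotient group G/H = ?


|⟨9⟩| = n / gcd(9, 21) = 21 / 3 = 7
H is normal (ℤ_21 is abelian).
|G/H| = |G| / |H| = 21 / 7 = 3

|G/H| = 3


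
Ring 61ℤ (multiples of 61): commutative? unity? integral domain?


61ℤ is a commutative ring under +,× but has no multiplicative identity (1 ∉ 61ℤ); it has no zero divisors, but without unity it is not an integral domain
Commutative: Yes
Integral domain: No
Has unity: No

61ℤ (multiples of 61): Commutative=Yes, Unity=No


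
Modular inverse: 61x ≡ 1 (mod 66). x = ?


Use the extended Euclidean algorithm to write 1 = 61·s + 66·t; then s mod 66 is the inverse.
Euclidean algorithm:
  61 = 0·66 + 61
  66 = 1·61 + 5
  61 = 12·5 + 1
  5 = 5·1 + 0
gcd(61,66) = 1
Back-substitution gives: 61·(13) + 66·(-12) = 1
So 61⁻¹ ≡ 13 ≡ 13 (mod 66)
Check: 61 × 13 = 793 ≡ 1 (mod 66) ✓

61⁻¹ ≡ 13 (mod 66)


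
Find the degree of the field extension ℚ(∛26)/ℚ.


∛26 has minimal polynomial x³ - 26 (irreducible over ℚ since 26 is not a perfect cube)

[ℚ(∛26)/ℚ] = 3


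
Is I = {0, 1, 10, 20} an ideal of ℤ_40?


Check ideal conditions for I = {0, 1, 10, 20} in ℤ_40:
(1) I is an additive subgroup? No
(2) For r ∈ ℤ_40 and a ∈ I: r·a ∈ I? No  [counterexample: r=2, a=1, r·a mod 40 = 2 ∉ I]

No, I is not an ideal of ℤ_40


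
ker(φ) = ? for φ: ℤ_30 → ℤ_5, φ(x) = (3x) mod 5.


Kernel = preimage of identity
ker(φ) = {x ∈ ℤ_30 : 3x ≡ 0 (mod 5)}. Since 5 | 30, φ is well-defined. The kernel is the cyclic subgroup ⟨5⟩ of ℤ_30 (order 6), i.e. {0, 5, 10, 15, 20, 25}

ker(φ) = {0, 5, 10, 15, 20, 25}


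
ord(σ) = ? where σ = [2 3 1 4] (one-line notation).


Cycle decomposition: (1 2 3)
Cycle lengths: 3
Order = lcm(3) = 3

ord(σ) = 3


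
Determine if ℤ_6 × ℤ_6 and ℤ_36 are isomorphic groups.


Comparing ℤ_6 × ℤ_6 and ℤ_36:
gcd(6,6) = 6 ≠ 1. Max element order in ℤ_6×ℤ_6 is lcm(6,6) = 6 < 36, so it has no element of order 36

No, ℤ_6 × ℤ_6 ≇ ℤ_36


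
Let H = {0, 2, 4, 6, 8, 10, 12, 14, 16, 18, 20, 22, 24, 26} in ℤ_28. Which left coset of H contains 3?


3 + H = {3 + h (mod 28) : h ∈ H}
3+0=3, 3+2=5, 3+4=7, 3+6=9, 3+8=11, 3+10=13, 3+12=15, 3+14=17, 3+16=19, 3+18=21, 3+20=23, 3+22=25, 3+24=27, 3+26=1
3 + H = {1, 3, 5, 7, 9, 11, 13, 15, 17, 19, 21, 23, 25, 27} = 1 + H

3 + H = {1, 3, 5, 7, 9, 11, 13, 15, 17, 19, 21, 23, 25, 27}


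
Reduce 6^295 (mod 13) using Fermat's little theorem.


Fermat's little theorem: if p is prime and gcd(a,p)=1, then a^(p-1) ≡ 1 (mod p)
p = 13 is prime, gcd(6,13) = 1
Reduce exponent: 295 mod 12 = 7
So 6^295 ≡ 6^7 (mod 13)
6^7 mod 13 = 7

6^295 ≡ 7 (mod 13)


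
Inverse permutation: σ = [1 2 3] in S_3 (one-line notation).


To find σ⁻¹, swap domain and range:
σ(1) = 1 → σ⁻¹(1) = 1
σ(2) = 2 → σ⁻¹(2) = 2
σ(3) = 3 → σ⁻¹(3) = 3

σ⁻¹ = [1 2 3]


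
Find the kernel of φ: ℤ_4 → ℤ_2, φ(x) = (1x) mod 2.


Kernel = preimage of identity
ker(φ) = {x ∈ ℤ_4 : 1x ≡ 0 (mod 2)}. Since 2 | 4, φ is well-defined. The kernel is the cyclic subgroup ⟨2⟩ of ℤ_4 (order 2), i.e. {0, 2}

ker(φ) = {0, 2}


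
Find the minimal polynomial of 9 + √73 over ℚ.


Let α = 9 + √73. Then α - 9 = √73, so (α - 9)² = 73, giving α² - 18α + 8 = 0. Degree 2 and α ∉ ℚ, so this is the minimal polynomial.

Minimal polynomial: x² - 18x + 8


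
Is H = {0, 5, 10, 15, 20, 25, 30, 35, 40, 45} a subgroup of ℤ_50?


Subgroup test for H = {0, 5, 10, 15, 20, 25, 30, 35, 40, 45} in (ℤ_50, +):
(1) 0 ∈ H? Yes
(2) Closure: for all a,b ∈ H, (a+b) mod 50 ∈ H? Yes
(3) Inverses: for all a ∈ H, -a mod 50 ∈ H? Yes

Yes, H is a subgroup of ℤ_50


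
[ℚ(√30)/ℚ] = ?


√30 has minimal polynomial x² - 30 (irreducible over ℚ since 30 is squarefree)

[ℚ(√30)/ℚ] = 2


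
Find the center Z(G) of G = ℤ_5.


Z(G) = {g ∈ G | gx = xg for all x ∈ G}
ℤ_5 is abelian, so Z(G) = G

Z(ℤ_5) = ℤ_5


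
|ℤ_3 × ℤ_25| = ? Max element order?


|ℤ_3 × ℤ_25| = 3 × 25 = 75
Max element order = lcm(3,25) = 75
Cyclic? Yes (gcd=1)

|ℤ_3×ℤ_25| = 75, max element order = 75


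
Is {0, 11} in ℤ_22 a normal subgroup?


H = {0, 11} in ℤ_22
ℤ_22 is abelian; every subgroup of an abelian group is normal

Yes, normal subgroup


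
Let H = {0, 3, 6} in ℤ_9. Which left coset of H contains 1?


1 + H = {1 + h (mod 9) : h ∈ H}
1+0=1, 1+3=4, 1+6=7

1 + H = {1, 4, 7}
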